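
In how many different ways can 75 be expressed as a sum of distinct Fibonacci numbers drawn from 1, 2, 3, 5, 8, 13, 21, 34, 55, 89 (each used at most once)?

Starting from the Zeckendorf form and repeatedly splitting a term F_k into F_{k−1} + F_{k−2} (when neither is already used) reaches every representation.
75 = 55+13+5+2 = 34+21+13+5+2 — 2 representations.

2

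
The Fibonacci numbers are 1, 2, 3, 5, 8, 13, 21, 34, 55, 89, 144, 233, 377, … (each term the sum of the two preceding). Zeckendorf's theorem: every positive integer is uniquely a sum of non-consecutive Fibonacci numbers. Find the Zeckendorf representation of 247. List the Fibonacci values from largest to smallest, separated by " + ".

233 + 13 + 1

247 − 233 = 14
14 − 13 = 1
1 − 1 = 0
So 247 = 233 + 13 + 1, with no two terms consecutive in the sequence.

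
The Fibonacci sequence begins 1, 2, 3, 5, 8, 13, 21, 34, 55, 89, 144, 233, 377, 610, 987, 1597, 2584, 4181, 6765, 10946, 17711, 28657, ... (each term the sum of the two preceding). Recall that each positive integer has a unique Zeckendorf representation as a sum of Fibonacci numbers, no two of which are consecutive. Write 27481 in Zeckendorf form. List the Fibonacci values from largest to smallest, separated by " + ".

Greedily peel off the largest Fibonacci term at each step:
subtract 17711 from 27481: 9770 remains
subtract 6765 from 9770: 3005 remains
subtract 2584 from 3005: 421 remains
subtract 377 from 421: 44 remains
subtract 34 from 44: 10 remains
subtract 8 from 10: 2 remains
subtract 2 from 2: 0 remains
So 27481 = 17711 + 6765 + 2584 + 377 + 34 + 8 + 2, with no two terms consecutive in the sequence.

17711 + 6765 + 2584 + 377 + 34 + 8 + 2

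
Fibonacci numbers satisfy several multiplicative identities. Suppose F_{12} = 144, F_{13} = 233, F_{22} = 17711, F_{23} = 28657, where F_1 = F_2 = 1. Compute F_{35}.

By the addition formula F_{m+n} = F_m F_{n+1} + F_{m−1} F_n with m=13, n=22: F_{35} = 233·28657 + 144·17711 = 6677081 + 2550384 = 9227465.

9227465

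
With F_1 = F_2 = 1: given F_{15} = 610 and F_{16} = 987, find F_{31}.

1346269

By F_{2k+1} = F_k² + F_{k+1}²: F_{31} = 610² + 987² = 372100 + 974169 = 1346269.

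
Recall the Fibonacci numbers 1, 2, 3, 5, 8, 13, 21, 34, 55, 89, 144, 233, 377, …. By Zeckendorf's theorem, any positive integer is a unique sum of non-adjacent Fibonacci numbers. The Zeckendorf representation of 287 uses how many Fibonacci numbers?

subtract 233 from 287: 54 remains
subtract 34 from 54: 20 remains
subtract 13 from 20: 7 remains
subtract 5 from 7: 2 remains
subtract 2 from 2: 0 remains
287 = 233 + 34 + 13 + 5 + 2, which has 5 terms.

5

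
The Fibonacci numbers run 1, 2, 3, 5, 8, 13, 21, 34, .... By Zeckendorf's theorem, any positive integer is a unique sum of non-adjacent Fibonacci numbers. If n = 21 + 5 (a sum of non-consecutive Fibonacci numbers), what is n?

26

21 + 5 = 26.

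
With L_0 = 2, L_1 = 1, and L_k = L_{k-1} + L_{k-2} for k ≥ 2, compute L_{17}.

Iterating the recurrence up to L_{10} = 123 and L_{9} = 76:
L_{11} = L_{10} + L_{9} = 123 + 76 = 199
L_{12} = L_{11} + L_{10} = 199 + 123 = 322
L_{13} = L_{12} + L_{11} = 322 + 199 = 521
L_{14} = L_{13} + L_{12} = 521 + 322 = 843
L_{15} = L_{14} + L_{13} = 843 + 521 = 1364
L_{16} = L_{15} + L_{14} = 1364 + 843 = 2207
L_{17} = L_{16} + L_{15} = 2207 + 1364 = 3571

3571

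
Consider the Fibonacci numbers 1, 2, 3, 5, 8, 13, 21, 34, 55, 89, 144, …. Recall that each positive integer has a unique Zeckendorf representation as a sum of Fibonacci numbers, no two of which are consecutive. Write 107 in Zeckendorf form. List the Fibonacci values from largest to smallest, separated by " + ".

107 − 89 = 18
18 − 13 = 5
5 − 5 = 0
So 107 = 89 + 13 + 5, with no two terms consecutive in the sequence.

89 + 13 + 5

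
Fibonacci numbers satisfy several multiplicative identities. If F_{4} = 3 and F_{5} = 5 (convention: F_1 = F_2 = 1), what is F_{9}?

By F_{2k+1} = F_k² + F_{k+1}²: F_{9} = 3² + 5² = 9 + 25 = 34.

34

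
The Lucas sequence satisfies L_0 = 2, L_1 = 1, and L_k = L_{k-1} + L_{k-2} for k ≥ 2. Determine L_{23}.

Iterating the recurrence up to L_{17} = 3571 and L_{16} = 2207:
L_{18} = L_{17} + L_{16} = 3571 + 2207 = 5778
L_{19} = L_{18} + L_{17} = 5778 + 3571 = 9349
L_{20} = L_{19} + L_{18} = 9349 + 5778 = 15127
L_{21} = L_{20} + L_{19} = 15127 + 9349 = 24476
L_{22} = L_{21} + L_{20} = 24476 + 15127 = 39603
L_{23} = L_{22} + L_{21} = 39603 + 24476 = 64079

64079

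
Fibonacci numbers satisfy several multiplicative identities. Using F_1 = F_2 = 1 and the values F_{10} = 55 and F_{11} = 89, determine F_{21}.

10946

By F_{2k+1} = F_k² + F_{k+1}²: F_{21} = 55² + 89² = 3025 + 7921 = 10946.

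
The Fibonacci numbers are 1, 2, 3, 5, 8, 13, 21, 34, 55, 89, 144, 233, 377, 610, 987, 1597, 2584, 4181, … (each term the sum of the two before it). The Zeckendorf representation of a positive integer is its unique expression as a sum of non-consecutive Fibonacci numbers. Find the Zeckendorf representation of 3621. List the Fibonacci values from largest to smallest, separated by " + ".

3621: greatest Fibonacci not exceeding it is 2584, leaving 1037
1037: greatest Fibonacci not exceeding it is 987, leaving 50
50: greatest Fibonacci not exceeding it is 34, leaving 16
16: greatest Fibonacci not exceeding it is 13, leaving 3
3: greatest Fibonacci not exceeding it is 3, leaving 0
So 3621 = 2584 + 987 + 34 + 13 + 3, with no two terms consecutive in the sequence.

2584 + 987 + 34 + 13 + 3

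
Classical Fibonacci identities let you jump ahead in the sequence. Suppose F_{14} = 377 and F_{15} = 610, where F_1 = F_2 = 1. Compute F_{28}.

317811

By the doubling identity F_{2k} = F_k(2F_{k+1} − F_k): F_{28} = 377·(2·610 − 377) = 377·843 = 317811.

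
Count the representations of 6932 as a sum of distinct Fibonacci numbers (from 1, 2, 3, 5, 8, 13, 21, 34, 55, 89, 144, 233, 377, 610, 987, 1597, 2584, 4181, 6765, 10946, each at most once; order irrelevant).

37

Starting from the Zeckendorf form and repeatedly splitting a term F_k into F_{k−1} + F_{k−2} (when neither is already used) reaches every representation.
6932 = 6765+144+21+2 = 6765+144+13+8+2 = 6765+89+55+21+2 = … (34 more), for 37 in all.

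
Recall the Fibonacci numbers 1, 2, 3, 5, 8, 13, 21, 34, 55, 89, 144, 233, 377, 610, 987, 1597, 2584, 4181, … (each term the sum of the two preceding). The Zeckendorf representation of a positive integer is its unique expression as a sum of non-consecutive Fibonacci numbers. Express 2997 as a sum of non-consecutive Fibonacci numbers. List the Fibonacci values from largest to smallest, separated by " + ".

2584 + 377 + 34 + 2

Greedy algorithm:
largest Fibonacci ≤ 2997 is 2584; 2997 − 2584 = 413
largest Fibonacci ≤ 413 is 377; 413 − 377 = 36
largest Fibonacci ≤ 36 is 34; 36 − 34 = 2
largest Fibonacci ≤ 2 is 2; 2 − 2 = 0
So 2997 = 2584 + 377 + 34 + 2, with no two terms consecutive in the sequence.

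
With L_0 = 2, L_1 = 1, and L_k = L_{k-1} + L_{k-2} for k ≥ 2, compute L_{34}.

Iterating the recurrence up to L_{26} = 271443 and L_{25} = 167761:
L_{27} = L_{26} + L_{25} = 271443 + 167761 = 439204
L_{28} = L_{27} + L_{26} = 439204 + 271443 = 710647
L_{29} = L_{28} + L_{27} = 710647 + 439204 = 1149851
L_{30} = L_{29} + L_{28} = 1149851 + 710647 = 1860498
L_{31} = L_{30} + L_{29} = 1860498 + 1149851 = 3010349
L_{32} = L_{31} + L_{30} = 3010349 + 1860498 = 4870847
L_{33} = L_{32} + L_{31} = 4870847 + 3010349 = 7881196
L_{34} = L_{33} + L_{32} = 7881196 + 4870847 = 12752043

12752043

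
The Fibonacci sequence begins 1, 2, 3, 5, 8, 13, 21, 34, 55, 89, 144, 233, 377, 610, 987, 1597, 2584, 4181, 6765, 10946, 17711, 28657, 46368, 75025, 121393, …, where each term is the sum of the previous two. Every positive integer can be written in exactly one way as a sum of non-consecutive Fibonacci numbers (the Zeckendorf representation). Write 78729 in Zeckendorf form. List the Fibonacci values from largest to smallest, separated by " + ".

78729 − 75025 = 3704
3704 − 2584 = 1120
1120 − 987 = 133
133 − 89 = 44
44 − 34 = 10
10 − 8 = 2
2 − 2 = 0
So 78729 = 75025 + 2584 + 987 + 89 + 34 + 8 + 2, with no two terms consecutive in the sequence.

75025 + 2584 + 987 + 89 + 34 + 8 + 2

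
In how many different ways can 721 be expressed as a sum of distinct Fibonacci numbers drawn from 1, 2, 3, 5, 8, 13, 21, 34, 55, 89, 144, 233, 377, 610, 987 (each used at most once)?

15

Each representation comes from the Zeckendorf form by replacing some F_k with F_{k−1} + F_{k−2} where possible.
721 = 610+89+21+1 = 610+89+13+8+1 = 610+55+34+21+1 = … (12 more), for 15 in all.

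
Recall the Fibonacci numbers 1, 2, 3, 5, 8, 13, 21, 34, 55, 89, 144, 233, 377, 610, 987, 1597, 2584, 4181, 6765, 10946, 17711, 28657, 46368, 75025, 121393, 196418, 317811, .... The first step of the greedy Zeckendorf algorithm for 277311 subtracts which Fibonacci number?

196418

196418 ≤ 277311 < 317811, so the largest Fibonacci number not exceeding 277311 is 196418.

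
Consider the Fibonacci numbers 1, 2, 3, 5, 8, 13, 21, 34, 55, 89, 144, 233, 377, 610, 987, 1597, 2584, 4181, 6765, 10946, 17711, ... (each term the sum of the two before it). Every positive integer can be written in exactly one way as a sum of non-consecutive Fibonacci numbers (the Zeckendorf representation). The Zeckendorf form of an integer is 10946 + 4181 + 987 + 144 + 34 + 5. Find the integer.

10946 + 4181 + 987 + 144 + 34 + 5 = 16297.

16297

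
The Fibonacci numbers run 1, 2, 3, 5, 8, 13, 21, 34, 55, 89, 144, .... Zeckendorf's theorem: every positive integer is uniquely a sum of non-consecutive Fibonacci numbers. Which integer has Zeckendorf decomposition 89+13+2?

89+13+2 = 104.

104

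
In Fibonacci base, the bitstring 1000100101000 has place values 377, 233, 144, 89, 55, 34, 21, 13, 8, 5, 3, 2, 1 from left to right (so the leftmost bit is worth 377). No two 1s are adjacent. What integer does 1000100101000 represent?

450

Summing the place values of the 1 bits: 377 + 55 + 13 + 5 = 450.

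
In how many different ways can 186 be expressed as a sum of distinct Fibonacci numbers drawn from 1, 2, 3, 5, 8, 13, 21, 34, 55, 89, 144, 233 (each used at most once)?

12

Starting from the Zeckendorf form and repeatedly splitting a term F_k into F_{k−1} + F_{k−2} (when neither is already used) reaches every representation.
186 = 144+34+8 = 144+34+5+3 = 144+21+13+8 = 89+55+34+8 = 144+34+5+2+1 = … (7 more), for 12 in all.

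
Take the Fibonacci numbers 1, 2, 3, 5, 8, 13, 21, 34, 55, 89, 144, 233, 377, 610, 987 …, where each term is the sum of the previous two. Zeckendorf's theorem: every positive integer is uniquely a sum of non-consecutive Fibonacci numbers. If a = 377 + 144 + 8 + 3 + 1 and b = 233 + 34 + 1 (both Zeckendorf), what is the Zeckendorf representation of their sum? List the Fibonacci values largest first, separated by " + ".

610 + 144 + 34 + 13

The two numbers are 533 and 268, so their sum is 801.
Greedily peel off the largest Fibonacci term at each step:
take 610 (≤ 801); 801 − 610 = 191
take 144 (≤ 191); 191 − 144 = 47
take 34 (≤ 47); 47 − 34 = 13
take 13 (≤ 13); 13 − 13 = 0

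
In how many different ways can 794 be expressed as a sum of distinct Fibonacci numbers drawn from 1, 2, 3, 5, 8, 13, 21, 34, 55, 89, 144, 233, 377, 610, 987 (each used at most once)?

Each representation comes from the Zeckendorf form by replacing some F_k with F_{k−1} + F_{k−2} where possible.
794 = 610+144+34+5+1 = 610+144+34+3+2+1 = 610+144+21+13+5+1 = 610+89+55+34+5+1 = … (16 more), for 20 in all.

20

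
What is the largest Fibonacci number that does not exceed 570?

377 ≤ 570 < 610, so the largest Fibonacci number not exceeding 570 is 377.

377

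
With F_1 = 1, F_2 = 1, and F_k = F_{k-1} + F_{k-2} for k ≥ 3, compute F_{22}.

Iterating the recurrence up to F_{16} = 987 and F_{15} = 610:
F_{17} = F_{16} + F_{15} = 987 + 610 = 1597
F_{18} = F_{17} + F_{16} = 1597 + 987 = 2584
F_{19} = F_{18} + F_{17} = 2584 + 1597 = 4181
F_{20} = F_{19} + F_{18} = 4181 + 2584 = 6765
F_{21} = F_{20} + F_{19} = 6765 + 4181 = 10946
F_{22} = F_{21} + F_{20} = 10946 + 6765 = 17711

17711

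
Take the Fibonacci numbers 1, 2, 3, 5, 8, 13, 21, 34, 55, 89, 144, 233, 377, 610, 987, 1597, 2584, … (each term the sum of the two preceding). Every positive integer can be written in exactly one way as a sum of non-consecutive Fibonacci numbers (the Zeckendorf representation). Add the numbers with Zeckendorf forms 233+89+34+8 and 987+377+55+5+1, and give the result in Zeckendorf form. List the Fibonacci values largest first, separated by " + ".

The two numbers are 364 and 1425, so their sum is 1789.
Greedy algorithm:
largest Fibonacci ≤ 1789 is 1597; 1789 − 1597 = 192
largest Fibonacci ≤ 192 is 144; 192 − 144 = 48
largest Fibonacci ≤ 48 is 34; 48 − 34 = 14
largest Fibonacci ≤ 14 is 13; 14 − 13 = 1
largest Fibonacci ≤ 1 is 1; 1 − 1 = 0

1597 + 144 + 34 + 13 + 1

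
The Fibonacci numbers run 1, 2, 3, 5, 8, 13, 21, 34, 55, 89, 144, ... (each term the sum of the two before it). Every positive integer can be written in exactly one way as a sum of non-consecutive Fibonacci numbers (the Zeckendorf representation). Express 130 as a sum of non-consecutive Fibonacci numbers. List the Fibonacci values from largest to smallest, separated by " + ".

130 − 89 = 41
41 − 34 = 7
7 − 5 = 2
2 − 2 = 0
So 130 = 89 + 34 + 5 + 2, with no two terms consecutive in the sequence.

89 + 34 + 5 + 2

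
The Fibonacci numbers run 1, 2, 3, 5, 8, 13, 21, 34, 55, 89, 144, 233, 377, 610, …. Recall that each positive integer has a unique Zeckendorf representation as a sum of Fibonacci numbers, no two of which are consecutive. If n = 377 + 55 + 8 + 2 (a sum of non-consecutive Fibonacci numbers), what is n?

442

377 + 55 + 8 + 2 = 442.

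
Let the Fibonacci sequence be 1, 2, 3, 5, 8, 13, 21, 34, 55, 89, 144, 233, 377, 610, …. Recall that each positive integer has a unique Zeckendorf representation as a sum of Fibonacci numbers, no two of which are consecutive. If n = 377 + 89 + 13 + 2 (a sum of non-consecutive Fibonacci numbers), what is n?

481

377 + 89 + 13 + 2 = 481.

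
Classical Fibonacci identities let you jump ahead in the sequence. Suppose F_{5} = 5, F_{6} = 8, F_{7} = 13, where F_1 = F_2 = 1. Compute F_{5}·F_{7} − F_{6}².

1

5·13 − 8² = 65 − 64 = 1. (Cassini's identity: F_{k−1}F_{k+1} − F_k² = (−1)^k.)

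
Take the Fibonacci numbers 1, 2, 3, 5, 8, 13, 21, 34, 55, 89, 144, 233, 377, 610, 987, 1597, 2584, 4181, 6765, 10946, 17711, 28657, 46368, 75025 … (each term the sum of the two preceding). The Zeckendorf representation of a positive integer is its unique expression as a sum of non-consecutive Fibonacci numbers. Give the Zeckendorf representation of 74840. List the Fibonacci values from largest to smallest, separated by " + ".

46368 + 17711 + 6765 + 2584 + 987 + 377 + 34 + 13 + 1

74840 − 46368 = 28472
28472 − 17711 = 10761
10761 − 6765 = 3996
3996 − 2584 = 1412
1412 − 987 = 425
425 − 377 = 48
48 − 34 = 14
14 − 13 = 1
1 − 1 = 0
So 74840 = 46368 + 17711 + 6765 + 2584 + 987 + 377 + 34 + 13 + 1, with no two terms consecutive in the sequence.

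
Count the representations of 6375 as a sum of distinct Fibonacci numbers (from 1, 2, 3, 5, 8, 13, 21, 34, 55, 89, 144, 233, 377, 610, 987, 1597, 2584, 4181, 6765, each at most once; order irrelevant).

39

Each representation comes from the Zeckendorf form by replacing some F_k with F_{k−1} + F_{k−2} where possible.
6375 = 4181+1597+377+144+55+21 = 4181+1597+377+144+55+13+8 = 4181+1597+377+144+55+13+5+3 = 4181+1597+377+144+34+21+13+8 = … (35 more), for 39 in all.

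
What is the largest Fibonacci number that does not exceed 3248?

2584

2584 ≤ 3248 < 4181, so the largest Fibonacci number not exceeding 3248 is 2584.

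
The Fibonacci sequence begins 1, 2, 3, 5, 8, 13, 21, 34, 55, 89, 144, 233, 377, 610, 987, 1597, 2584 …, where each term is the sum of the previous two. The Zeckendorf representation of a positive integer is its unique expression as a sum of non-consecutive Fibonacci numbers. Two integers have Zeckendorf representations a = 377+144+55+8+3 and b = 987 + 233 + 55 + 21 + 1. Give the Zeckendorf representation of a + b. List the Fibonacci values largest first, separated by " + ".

The two numbers are 587 and 1297, so their sum is 1884.
1884: greatest Fibonacci not exceeding it is 1597, leaving 287
287: greatest Fibonacci not exceeding it is 233, leaving 54
54: greatest Fibonacci not exceeding it is 34, leaving 20
20: greatest Fibonacci not exceeding it is 13, leaving 7
7: greatest Fibonacci not exceeding it is 5, leaving 2
2: greatest Fibonacci not exceeding it is 2, leaving 0

1597 + 233 + 34 + 13 + 5 + 2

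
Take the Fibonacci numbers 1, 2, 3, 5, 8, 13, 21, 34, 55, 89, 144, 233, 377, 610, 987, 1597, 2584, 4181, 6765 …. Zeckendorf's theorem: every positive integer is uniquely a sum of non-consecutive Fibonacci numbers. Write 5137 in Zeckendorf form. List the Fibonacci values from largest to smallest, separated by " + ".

4181 + 610 + 233 + 89 + 21 + 3

take 4181 (≤ 5137); 5137 − 4181 = 956
take 610 (≤ 956); 956 − 610 = 346
take 233 (≤ 346); 346 − 233 = 113
take 89 (≤ 113); 113 − 89 = 24
take 21 (≤ 24); 24 − 21 = 3
take 3 (≤ 3); 3 − 3 = 0
So 5137 = 4181 + 610 + 233 + 89 + 21 + 3, with no two terms consecutive in the sequence.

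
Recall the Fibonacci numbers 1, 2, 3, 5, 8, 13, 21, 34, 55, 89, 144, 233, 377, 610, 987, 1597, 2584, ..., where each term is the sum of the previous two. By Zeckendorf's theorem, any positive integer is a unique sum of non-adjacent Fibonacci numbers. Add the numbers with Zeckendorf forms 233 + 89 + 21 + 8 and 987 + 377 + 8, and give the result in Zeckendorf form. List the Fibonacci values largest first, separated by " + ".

The two numbers are 351 and 1372, so their sum is 1723.
Greedy algorithm:
1723 − 1597 = 126
126 − 89 = 37
37 − 34 = 3
3 − 3 = 0

1597 + 89 + 34 + 3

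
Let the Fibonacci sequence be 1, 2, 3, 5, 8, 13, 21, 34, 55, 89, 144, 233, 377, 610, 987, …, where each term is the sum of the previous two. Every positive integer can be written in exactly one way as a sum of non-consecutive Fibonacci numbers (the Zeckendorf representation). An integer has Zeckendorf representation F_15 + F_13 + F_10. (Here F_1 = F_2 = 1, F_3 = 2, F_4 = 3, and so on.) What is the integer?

F_15 + F_13 + F_10 = 610 + 233 + 55 = 898.

898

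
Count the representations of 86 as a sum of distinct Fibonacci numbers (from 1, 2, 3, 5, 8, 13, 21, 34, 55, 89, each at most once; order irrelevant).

4

Starting from the Zeckendorf form and repeatedly splitting a term F_k into F_{k−1} + F_{k−2} (when neither is already used) reaches every representation.
86 = 55+21+8+2 = 55+21+5+3+2 = 55+13+8+5+3+2 = 34+21+13+8+5+3+2 — 4 representations.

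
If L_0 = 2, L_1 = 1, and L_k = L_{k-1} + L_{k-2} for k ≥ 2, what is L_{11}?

Iterating the recurrence up to L_{6} = 18 and L_{5} = 11:
L_{7} = L_{6} + L_{5} = 18 + 11 = 29
L_{8} = L_{7} + L_{6} = 29 + 18 = 47
L_{9} = L_{8} + L_{7} = 47 + 29 = 76
L_{10} = L_{9} + L_{8} = 76 + 47 = 123
L_{11} = L_{10} + L_{9} = 123 + 76 = 199

199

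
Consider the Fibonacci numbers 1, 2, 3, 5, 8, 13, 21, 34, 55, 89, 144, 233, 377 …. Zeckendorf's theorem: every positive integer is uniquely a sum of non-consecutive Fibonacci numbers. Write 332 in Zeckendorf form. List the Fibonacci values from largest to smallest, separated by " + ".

233 + 89 + 8 + 2

233 ≤ 332 < 377, so take 233; remainder 99
89 ≤ 99 < 144, so take 89; remainder 10
8 ≤ 10 < 13, so take 8; remainder 2
2 ≤ 2 < 3, so take 2; remainder 0
So 332 = 233 + 89 + 8 + 2, with no two terms consecutive in the sequence.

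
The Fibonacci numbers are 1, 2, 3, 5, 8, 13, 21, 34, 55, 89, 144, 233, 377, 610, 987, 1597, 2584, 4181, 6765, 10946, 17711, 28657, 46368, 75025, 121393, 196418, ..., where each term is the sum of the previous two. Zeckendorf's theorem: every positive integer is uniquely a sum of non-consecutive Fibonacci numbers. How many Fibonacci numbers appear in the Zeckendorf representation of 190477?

9

190477 − 121393 = 69084
69084 − 46368 = 22716
22716 − 17711 = 5005
5005 − 4181 = 824
824 − 610 = 214
214 − 144 = 70
70 − 55 = 15
15 − 13 = 2
2 − 2 = 0
190477 = 121393 + 46368 + 17711 + 4181 + 610 + 144 + 55 + 13 + 2, which has 9 terms.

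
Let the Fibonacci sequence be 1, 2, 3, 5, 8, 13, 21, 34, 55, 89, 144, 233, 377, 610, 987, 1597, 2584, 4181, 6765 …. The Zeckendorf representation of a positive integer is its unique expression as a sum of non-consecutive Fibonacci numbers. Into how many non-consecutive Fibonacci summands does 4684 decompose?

Greedy algorithm:
take 4181 (≤ 4684); 4684 − 4181 = 503
take 377 (≤ 503); 503 − 377 = 126
take 89 (≤ 126); 126 − 89 = 37
take 34 (≤ 37); 37 − 34 = 3
take 3 (≤ 3); 3 − 3 = 0
4684 = 4181 + 377 + 89 + 34 + 3, which has 5 terms.

5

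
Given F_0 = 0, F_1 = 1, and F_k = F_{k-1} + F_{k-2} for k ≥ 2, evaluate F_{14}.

377

Iterating the recurrence up to F_{10} = 55 and F_{9} = 34:
F_{11} = F_{10} + F_{9} = 55 + 34 = 89
F_{12} = F_{11} + F_{10} = 89 + 55 = 144
F_{13} = F_{12} + F_{11} = 144 + 89 = 233
F_{14} = F_{13} + F_{12} = 233 + 144 = 377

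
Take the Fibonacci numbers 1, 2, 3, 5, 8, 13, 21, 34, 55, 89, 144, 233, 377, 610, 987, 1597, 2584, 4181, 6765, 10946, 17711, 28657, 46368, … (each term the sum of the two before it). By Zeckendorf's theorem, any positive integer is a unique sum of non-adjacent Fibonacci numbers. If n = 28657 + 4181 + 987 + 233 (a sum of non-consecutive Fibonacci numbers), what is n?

34058

28657 + 4181 + 987 + 233 = 34058.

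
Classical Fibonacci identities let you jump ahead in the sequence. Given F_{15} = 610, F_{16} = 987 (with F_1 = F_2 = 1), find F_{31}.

1346269

By the addition formula F_{m+n} = F_m F_{n+1} + F_{m−1} F_n with m=16, n=15: F_{31} = 987·987 + 610·610 = 974169 + 372100 = 1346269.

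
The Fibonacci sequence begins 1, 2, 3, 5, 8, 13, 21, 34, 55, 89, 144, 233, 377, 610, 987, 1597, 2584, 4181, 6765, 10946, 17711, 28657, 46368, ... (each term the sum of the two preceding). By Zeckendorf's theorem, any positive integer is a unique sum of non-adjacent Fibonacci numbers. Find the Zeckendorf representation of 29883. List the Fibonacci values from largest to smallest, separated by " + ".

28657 + 987 + 233 + 5 + 1

Greedily peel off the largest Fibonacci term at each step:
28657 ≤ 29883 < 46368, so take 28657; remainder 1226
987 ≤ 1226 < 1597, so take 987; remainder 239
233 ≤ 239 < 377, so take 233; remainder 6
5 ≤ 6 < 8, so take 5; remainder 1
1 ≤ 1 < 2, so take 1; remainder 0
So 29883 = 28657 + 987 + 233 + 5 + 1, with no two terms consecutive in the sequence.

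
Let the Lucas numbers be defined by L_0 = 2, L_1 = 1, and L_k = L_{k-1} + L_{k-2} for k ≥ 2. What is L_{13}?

Iterating the recurrence up to L_{6} = 18 and L_{5} = 11:
L_{7} = L_{6} + L_{5} = 18 + 11 = 29
L_{8} = L_{7} + L_{6} = 29 + 18 = 47
L_{9} = L_{8} + L_{7} = 47 + 29 = 76
L_{10} = L_{9} + L_{8} = 76 + 47 = 123
L_{11} = L_{10} + L_{9} = 123 + 76 = 199
L_{12} = L_{11} + L_{10} = 199 + 123 = 322
L_{13} = L_{12} + L_{11} = 322 + 199 = 521

521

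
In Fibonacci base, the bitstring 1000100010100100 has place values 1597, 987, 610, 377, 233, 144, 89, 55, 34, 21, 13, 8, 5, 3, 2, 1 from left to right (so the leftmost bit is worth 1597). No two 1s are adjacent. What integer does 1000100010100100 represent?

Summing the place values of the 1 bits: 1597 + 233 + 34 + 13 + 3 = 1880.

1880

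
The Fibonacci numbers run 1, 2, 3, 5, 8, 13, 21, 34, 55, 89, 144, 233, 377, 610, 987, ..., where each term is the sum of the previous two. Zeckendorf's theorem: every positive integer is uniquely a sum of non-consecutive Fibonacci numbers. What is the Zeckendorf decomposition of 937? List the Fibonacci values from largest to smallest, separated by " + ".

610 + 233 + 89 + 5

Repeatedly subtract the largest Fibonacci number that fits:
937: greatest Fibonacci not exceeding it is 610, leaving 327
327: greatest Fibonacci not exceeding it is 233, leaving 94
94: greatest Fibonacci not exceeding it is 89, leaving 5
5: greatest Fibonacci not exceeding it is 5, leaving 0
So 937 = 610 + 233 + 89 + 5, with no two terms consecutive in the sequence.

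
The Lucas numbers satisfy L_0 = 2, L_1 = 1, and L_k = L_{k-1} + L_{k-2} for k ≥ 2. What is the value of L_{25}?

Iterating the recurrence up to L_{18} = 5778 and L_{17} = 3571:
L_{19} = L_{18} + L_{17} = 5778 + 3571 = 9349
L_{20} = L_{19} + L_{18} = 9349 + 5778 = 15127
L_{21} = L_{20} + L_{19} = 15127 + 9349 = 24476
L_{22} = L_{21} + L_{20} = 24476 + 15127 = 39603
L_{23} = L_{22} + L_{21} = 39603 + 24476 = 64079
L_{24} = L_{23} + L_{22} = 64079 + 39603 = 103682
L_{25} = L_{24} + L_{23} = 103682 + 64079 = 167761

167761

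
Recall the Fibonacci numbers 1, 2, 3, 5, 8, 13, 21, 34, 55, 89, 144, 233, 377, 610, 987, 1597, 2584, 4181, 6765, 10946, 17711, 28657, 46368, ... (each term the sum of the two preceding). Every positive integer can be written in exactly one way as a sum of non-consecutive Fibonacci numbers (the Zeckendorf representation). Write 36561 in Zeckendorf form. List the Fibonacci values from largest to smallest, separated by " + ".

Greedy algorithm:
take 28657 (≤ 36561); 36561 − 28657 = 7904
take 6765 (≤ 7904); 7904 − 6765 = 1139
take 987 (≤ 1139); 1139 − 987 = 152
take 144 (≤ 152); 152 − 144 = 8
take 8 (≤ 8); 8 − 8 = 0
So 36561 = 28657 + 6765 + 987 + 144 + 8, with no two terms consecutive in the sequence.

28657 + 6765 + 987 + 144 + 8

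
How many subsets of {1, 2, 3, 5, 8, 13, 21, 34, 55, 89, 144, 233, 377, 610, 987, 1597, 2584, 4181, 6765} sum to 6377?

27

6377 = 4181+1597+377+144+55+21+2 = 4181+1597+377+144+55+13+8+2 = 4181+987+610+377+144+55+21+2 = 4181+1597+377+144+55+13+5+3+2 = 4181+1597+377+144+34+21+13+8+2 = … (22 more), for 27 in all.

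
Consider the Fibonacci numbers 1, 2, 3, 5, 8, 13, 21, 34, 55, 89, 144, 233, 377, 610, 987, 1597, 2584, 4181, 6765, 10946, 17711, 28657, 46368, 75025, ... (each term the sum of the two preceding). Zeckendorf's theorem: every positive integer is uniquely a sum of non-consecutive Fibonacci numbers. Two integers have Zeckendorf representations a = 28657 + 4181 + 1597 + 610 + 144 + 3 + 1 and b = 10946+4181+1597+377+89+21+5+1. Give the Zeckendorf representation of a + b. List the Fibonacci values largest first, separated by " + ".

46368 + 4181 + 1597 + 233 + 21 + 8 + 2

The two numbers are 35193 and 17217, so their sum is 52410.
Greedily peel off the largest Fibonacci term at each step:
46368 ≤ 52410 < 75025, so take 46368; remainder 6042
4181 ≤ 6042 < 6765, so take 4181; remainder 1861
1597 ≤ 1861 < 2584, so take 1597; remainder 264
233 ≤ 264 < 377, so take 233; remainder 31
21 ≤ 31 < 34, so take 21; remainder 10
8 ≤ 10 < 13, so take 8; remainder 2
2 ≤ 2 < 3, so take 2; remainder 0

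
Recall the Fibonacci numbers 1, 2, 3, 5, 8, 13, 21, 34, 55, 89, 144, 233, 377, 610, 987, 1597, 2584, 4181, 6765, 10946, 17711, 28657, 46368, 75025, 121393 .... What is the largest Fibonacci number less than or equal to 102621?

75025

75025 ≤ 102621 < 121393, so the largest Fibonacci number not exceeding 102621 is 75025.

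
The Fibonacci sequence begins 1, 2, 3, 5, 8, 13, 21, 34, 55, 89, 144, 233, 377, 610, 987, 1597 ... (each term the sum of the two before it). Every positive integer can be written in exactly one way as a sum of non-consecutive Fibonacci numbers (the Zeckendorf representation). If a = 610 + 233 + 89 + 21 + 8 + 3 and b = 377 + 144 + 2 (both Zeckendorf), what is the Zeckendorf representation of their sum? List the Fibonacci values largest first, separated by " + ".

987 + 377 + 89 + 34

The two numbers are 964 and 523, so their sum is 1487.
1487: greatest Fibonacci not exceeding it is 987, leaving 500
500: greatest Fibonacci not exceeding it is 377, leaving 123
123: greatest Fibonacci not exceeding it is 89, leaving 34
34: greatest Fibonacci not exceeding it is 34, leaving 0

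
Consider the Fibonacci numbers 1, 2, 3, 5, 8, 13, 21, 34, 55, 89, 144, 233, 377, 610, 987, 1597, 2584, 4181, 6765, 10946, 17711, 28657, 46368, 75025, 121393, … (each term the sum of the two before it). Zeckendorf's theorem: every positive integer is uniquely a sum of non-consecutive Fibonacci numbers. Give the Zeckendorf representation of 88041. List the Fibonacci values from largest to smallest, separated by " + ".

Greedily peel off the largest Fibonacci term at each step:
75025 ≤ 88041 < 121393, so take 75025; remainder 13016
10946 ≤ 13016 < 17711, so take 10946; remainder 2070
1597 ≤ 2070 < 2584, so take 1597; remainder 473
377 ≤ 473 < 610, so take 377; remainder 96
89 ≤ 96 < 144, so take 89; remainder 7
5 ≤ 7 < 8, so take 5; remainder 2
2 ≤ 2 < 3, so take 2; remainder 0
So 88041 = 75025 + 10946 + 1597 + 377 + 89 + 5 + 2, with no two terms consecutive in the sequence.

75025 + 10946 + 1597 + 377 + 89 + 5 + 2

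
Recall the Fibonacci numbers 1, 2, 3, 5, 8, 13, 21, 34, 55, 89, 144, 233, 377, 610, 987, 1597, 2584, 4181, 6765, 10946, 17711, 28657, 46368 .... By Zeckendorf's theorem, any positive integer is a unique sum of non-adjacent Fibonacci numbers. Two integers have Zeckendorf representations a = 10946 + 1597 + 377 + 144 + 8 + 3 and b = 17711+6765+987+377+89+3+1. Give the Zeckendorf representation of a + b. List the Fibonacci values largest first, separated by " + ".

28657 + 6765 + 2584 + 987 + 13 + 2

The two numbers are 13075 and 25933, so their sum is 39008.
take 28657 (≤ 39008); 39008 − 28657 = 10351
take 6765 (≤ 10351); 10351 − 6765 = 3586
take 2584 (≤ 3586); 3586 − 2584 = 1002
take 987 (≤ 1002); 1002 − 987 = 15
take 13 (≤ 15); 15 − 13 = 2
take 2 (≤ 2); 2 − 2 = 0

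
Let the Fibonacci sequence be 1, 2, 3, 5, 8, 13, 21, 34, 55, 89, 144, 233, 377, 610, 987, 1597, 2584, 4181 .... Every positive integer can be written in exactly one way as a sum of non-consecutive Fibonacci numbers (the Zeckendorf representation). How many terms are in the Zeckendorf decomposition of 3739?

Greedy algorithm:
2584 ≤ 3739 < 4181, so take 2584; remainder 1155
987 ≤ 1155 < 1597, so take 987; remainder 168
144 ≤ 168 < 233, so take 144; remainder 24
21 ≤ 24 < 34, so take 21; remainder 3
3 ≤ 3 < 5, so take 3; remainder 0
3739 = 2584 + 987 + 144 + 21 + 3, which has 5 terms.

5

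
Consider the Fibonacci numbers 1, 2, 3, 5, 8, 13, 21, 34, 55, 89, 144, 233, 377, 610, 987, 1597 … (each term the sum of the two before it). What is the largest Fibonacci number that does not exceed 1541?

987

987 ≤ 1541 < 1597, so the largest Fibonacci number not exceeding 1541 is 987.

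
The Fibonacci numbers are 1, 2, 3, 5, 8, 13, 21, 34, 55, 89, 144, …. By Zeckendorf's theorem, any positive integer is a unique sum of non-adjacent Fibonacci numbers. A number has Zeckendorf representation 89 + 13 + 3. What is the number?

89 + 13 + 3 = 105.

105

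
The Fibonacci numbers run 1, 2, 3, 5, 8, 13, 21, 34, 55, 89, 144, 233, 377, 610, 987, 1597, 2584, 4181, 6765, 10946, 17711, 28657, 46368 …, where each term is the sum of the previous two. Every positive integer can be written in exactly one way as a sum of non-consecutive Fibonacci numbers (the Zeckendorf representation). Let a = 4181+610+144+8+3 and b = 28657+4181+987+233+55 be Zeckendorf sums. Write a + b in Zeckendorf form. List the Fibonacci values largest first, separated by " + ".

The two numbers are 4946 and 34113, so their sum is 39059.
take 28657 (≤ 39059); 39059 − 28657 = 10402
take 6765 (≤ 10402); 10402 − 6765 = 3637
take 2584 (≤ 3637); 3637 − 2584 = 1053
take 987 (≤ 1053); 1053 − 987 = 66
take 55 (≤ 66); 66 − 55 = 11
take 8 (≤ 11); 11 − 8 = 3
take 3 (≤ 3); 3 − 3 = 0

28657 + 6765 + 2584 + 987 + 55 + 8 + 3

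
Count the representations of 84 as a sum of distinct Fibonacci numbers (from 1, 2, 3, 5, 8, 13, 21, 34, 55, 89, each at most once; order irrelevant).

Starting from the Zeckendorf form and repeatedly splitting a term F_k into F_{k−1} + F_{k−2} (when neither is already used) reaches every representation.
84 = 55+21+8 = 55+21+5+3 = 55+21+5+2+1 = 55+13+8+5+3 = … (3 more), for 7 in all.

7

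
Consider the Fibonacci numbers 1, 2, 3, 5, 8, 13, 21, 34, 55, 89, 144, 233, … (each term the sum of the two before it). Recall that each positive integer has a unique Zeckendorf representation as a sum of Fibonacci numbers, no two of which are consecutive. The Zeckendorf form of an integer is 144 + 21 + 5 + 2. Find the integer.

144 + 21 + 5 + 2 = 172.

172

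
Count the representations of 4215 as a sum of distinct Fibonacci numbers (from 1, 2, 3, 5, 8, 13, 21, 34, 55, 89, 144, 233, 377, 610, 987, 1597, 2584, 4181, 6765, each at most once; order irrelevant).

Each representation comes from the Zeckendorf form by replacing some F_k with F_{k−1} + F_{k−2} where possible.
4215 = 4181+34 = 4181+21+13 = 2584+1597+34 = 4181+21+8+5 = … (19 more), for 23 in all.

23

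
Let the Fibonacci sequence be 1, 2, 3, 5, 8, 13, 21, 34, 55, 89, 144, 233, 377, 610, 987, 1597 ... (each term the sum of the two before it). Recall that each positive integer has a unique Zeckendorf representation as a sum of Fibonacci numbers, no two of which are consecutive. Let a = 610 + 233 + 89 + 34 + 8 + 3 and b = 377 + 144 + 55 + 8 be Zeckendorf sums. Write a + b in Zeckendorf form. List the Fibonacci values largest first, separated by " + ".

The two numbers are 977 and 584, so their sum is 1561.
1561: greatest Fibonacci not exceeding it is 987, leaving 574
574: greatest Fibonacci not exceeding it is 377, leaving 197
197: greatest Fibonacci not exceeding it is 144, leaving 53
53: greatest Fibonacci not exceeding it is 34, leaving 19
19: greatest Fibonacci not exceeding it is 13, leaving 6
6: greatest Fibonacci not exceeding it is 5, leaving 1
1: greatest Fibonacci not exceeding it is 1, leaving 0

987 + 377 + 144 + 34 + 13 + 5 + 1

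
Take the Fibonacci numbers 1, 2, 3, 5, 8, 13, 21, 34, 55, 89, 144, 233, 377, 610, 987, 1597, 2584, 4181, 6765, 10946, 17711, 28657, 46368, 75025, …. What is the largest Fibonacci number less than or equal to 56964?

46368 ≤ 56964 < 75025, so the largest Fibonacci number not exceeding 56964 is 46368.

46368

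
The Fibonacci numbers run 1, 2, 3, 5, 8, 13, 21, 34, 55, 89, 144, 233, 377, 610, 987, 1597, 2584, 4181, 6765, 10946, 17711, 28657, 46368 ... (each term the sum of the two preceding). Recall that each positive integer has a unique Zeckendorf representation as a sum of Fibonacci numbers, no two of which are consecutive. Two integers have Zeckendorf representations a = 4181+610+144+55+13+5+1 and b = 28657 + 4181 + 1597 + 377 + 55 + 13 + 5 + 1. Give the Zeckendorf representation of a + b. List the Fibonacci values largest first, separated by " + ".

28657 + 10946 + 233 + 55 + 3 + 1

The two numbers are 5009 and 34886, so their sum is 39895.
39895 − 28657 = 11238
11238 − 10946 = 292
292 − 233 = 59
59 − 55 = 4
4 − 3 = 1
1 − 1 = 0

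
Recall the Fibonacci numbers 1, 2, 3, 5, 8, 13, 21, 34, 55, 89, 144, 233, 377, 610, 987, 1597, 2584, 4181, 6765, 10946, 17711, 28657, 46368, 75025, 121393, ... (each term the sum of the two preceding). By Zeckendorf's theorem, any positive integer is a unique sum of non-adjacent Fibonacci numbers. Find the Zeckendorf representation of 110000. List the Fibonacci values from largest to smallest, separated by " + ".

75025 + 28657 + 4181 + 1597 + 377 + 144 + 13 + 5 + 1

110000: greatest Fibonacci not exceeding it is 75025, leaving 34975
34975: greatest Fibonacci not exceeding it is 28657, leaving 6318
6318: greatest Fibonacci not exceeding it is 4181, leaving 2137
2137: greatest Fibonacci not exceeding it is 1597, leaving 540
540: greatest Fibonacci not exceeding it is 377, leaving 163
163: greatest Fibonacci not exceeding it is 144, leaving 19
19: greatest Fibonacci not exceeding it is 13, leaving 6
6: greatest Fibonacci not exceeding it is 5, leaving 1
1: greatest Fibonacci not exceeding it is 1, leaving 0
So 110000 = 75025 + 28657 + 4181 + 1597 + 377 + 144 + 13 + 5 + 1, with no two terms consecutive in the sequence.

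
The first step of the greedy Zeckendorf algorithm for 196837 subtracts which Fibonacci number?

196418

196418 ≤ 196837 < 317811, so the largest Fibonacci number not exceeding 196837 is 196418.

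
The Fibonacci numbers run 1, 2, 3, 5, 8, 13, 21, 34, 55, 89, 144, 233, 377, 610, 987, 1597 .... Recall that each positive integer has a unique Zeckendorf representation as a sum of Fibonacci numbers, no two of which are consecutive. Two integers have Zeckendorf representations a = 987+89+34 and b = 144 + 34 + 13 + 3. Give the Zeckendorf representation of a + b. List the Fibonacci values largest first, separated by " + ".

987 + 233 + 55 + 21 + 8

The two numbers are 1110 and 194, so their sum is 1304.
Repeatedly subtract the largest Fibonacci number that fits:
subtract 987 from 1304: 317 remains
subtract 233 from 317: 84 remains
subtract 55 from 84: 29 remains
subtract 21 from 29: 8 remains
subtract 8 from 8: 0 remains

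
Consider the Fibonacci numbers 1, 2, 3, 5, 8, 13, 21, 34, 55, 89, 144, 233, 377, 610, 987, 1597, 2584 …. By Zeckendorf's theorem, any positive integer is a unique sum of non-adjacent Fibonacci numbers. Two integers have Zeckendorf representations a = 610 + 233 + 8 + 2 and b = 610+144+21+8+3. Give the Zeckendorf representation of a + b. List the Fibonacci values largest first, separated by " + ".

The two numbers are 853 and 786, so their sum is 1639.
take 1597 (≤ 1639); 1639 − 1597 = 42
take 34 (≤ 42); 42 − 34 = 8
take 8 (≤ 8); 8 − 8 = 0

1597 + 34 + 8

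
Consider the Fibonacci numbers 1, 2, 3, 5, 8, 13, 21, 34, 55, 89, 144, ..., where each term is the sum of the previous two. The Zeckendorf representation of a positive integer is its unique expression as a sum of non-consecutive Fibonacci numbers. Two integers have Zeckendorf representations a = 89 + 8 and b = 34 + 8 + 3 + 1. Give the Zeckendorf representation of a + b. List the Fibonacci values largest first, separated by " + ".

89 + 34 + 13 + 5 + 2

The two numbers are 97 and 46, so their sum is 143.
143 − 89 = 54
54 − 34 = 20
20 − 13 = 7
7 − 5 = 2
2 − 2 = 0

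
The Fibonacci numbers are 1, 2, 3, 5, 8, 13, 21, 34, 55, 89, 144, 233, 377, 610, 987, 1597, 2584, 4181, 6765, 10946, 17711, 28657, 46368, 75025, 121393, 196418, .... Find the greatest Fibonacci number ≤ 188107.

121393 ≤ 188107 < 196418, so the largest Fibonacci number not exceeding 188107 is 121393.

121393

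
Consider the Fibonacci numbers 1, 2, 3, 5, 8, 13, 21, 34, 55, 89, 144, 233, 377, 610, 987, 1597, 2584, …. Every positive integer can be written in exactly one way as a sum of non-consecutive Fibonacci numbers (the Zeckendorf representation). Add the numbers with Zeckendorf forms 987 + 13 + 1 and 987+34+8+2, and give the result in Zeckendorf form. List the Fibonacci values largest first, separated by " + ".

1597 + 377 + 55 + 3

The two numbers are 1001 and 1031, so their sum is 2032.
Greedy algorithm:
subtract 1597 from 2032: 435 remains
subtract 377 from 435: 58 remains
subtract 55 from 58: 3 remains
subtract 3 from 3: 0 remains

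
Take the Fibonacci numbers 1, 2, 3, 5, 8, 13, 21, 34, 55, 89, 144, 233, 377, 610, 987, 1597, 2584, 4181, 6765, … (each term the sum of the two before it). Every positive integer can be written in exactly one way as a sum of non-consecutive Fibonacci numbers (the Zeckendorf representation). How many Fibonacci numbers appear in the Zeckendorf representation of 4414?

2

4181 ≤ 4414 < 6765, so take 4181; remainder 233
233 ≤ 233 < 377, so take 233; remainder 0
4414 = 4181 + 233, which has 2 terms.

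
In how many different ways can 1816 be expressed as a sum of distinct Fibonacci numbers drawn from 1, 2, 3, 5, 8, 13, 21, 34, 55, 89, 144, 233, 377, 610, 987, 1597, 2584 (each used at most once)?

9

1816 = 1597+144+55+13+5+2 = 1597+144+34+21+13+5+2 = 987+610+144+55+13+5+2 = … (6 more), for 9 in all.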